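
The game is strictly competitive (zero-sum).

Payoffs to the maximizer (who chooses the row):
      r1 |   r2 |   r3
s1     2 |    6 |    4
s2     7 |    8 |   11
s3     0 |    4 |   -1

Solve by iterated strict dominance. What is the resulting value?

Column r2 is strictly dominated by r1 for the minimizer (2<6, 7<8, 0<4); eliminate r2.
Row s1 is strictly dominated by row s2 (7>2, 11>4); eliminate s1.
Row s3 is strictly dominated by row s2 (7>0, 11>-1); eliminate s3.
Column r3 is strictly dominated by r1 for the minimizer (7<11); eliminate r3.
Only (s2, r1) remains, with payoff 7.

7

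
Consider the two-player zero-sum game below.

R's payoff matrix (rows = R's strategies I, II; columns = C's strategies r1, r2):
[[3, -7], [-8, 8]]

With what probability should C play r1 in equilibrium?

Row minima are -7 and -8, so R's maximin is -7; column maxima are 3 and 8, so C's minimax is 3. These differ, so the equilibrium is in mixed strategies.
Let C play r1 with probability q. R is indifferent when 3q − 7(1−q) = −8q + 8(1−q), giving q = 15/26.

15/26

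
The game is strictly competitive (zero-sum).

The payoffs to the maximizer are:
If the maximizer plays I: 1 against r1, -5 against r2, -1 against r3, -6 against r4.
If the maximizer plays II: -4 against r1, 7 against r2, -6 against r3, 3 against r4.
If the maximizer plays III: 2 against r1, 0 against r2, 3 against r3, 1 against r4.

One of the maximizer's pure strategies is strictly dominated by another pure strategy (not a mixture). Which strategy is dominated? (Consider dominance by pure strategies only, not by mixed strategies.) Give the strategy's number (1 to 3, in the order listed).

1

Compare I with III: 2 > 1, 0 > -5, 3 > -1, 1 > -6.
So III strictly dominates I for the maximizer; I is strictly dominated.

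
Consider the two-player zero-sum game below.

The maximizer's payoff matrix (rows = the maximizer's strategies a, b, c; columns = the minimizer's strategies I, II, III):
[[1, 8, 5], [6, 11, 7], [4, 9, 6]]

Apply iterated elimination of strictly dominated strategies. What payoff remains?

6

Row a is strictly dominated by row b (6>1, 11>8, 7>5); eliminate a.
Row c is strictly dominated by row b (6>4, 11>9, 7>6); eliminate c.
Column II is strictly dominated by I for the minimizer (6<11); eliminate II.
Column III is strictly dominated by I for the minimizer (6<7); eliminate III.
Only (b, I) remains, with payoff 6.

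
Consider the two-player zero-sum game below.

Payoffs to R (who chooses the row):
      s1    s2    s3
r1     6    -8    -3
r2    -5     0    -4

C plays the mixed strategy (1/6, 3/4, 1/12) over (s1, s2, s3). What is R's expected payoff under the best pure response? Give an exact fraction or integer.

r1: (6)·(1/6) + (-8)·(3/4) + (-3)·(1/12) = -21/4.
r2: (-5)·(1/6) + (0)·(3/4) + (-4)·(1/12) = -7/6.
The best pure response is r2 with expected payoff -7/6.

-7/6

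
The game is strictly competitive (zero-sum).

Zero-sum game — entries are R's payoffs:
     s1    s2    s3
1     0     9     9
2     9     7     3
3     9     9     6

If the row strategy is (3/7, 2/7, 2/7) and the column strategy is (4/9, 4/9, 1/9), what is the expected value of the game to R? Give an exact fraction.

425/63

Against (4/9, 4/9, 1/9), each row's expected payoff is 1: 5; 2: 67/9; 3: 26/3.
Taking the (3/7, 2/7, 2/7)-weighted average: (3/7)·(5) + (2/7)·(67/9) + (2/7)·(26/3) = 425/63.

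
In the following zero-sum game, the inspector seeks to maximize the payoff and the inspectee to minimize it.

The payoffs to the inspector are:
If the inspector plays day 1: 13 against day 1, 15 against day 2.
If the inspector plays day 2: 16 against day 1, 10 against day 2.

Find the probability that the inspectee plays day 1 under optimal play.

Row minima are 13 and 10, so the inspector's maximin is 13; column maxima are 16 and 15, so the inspectee's minimax is 15. These differ, so the equilibrium is in mixed strategies.
Let the inspectee play day 1 with probability q. The inspector is indifferent when 13q + 15(1−q) = 16q + 10(1−q), giving q = 5/8.

5/8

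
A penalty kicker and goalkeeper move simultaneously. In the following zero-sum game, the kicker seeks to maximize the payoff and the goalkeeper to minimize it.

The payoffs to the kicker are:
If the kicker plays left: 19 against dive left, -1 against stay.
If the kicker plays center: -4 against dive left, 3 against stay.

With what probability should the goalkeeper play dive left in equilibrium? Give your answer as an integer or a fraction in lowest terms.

Row minima are -1 and -4, so the kicker's maximin is -1; column maxima are 19 and 3, so the goalkeeper's minimax is 3. These differ, so the equilibrium is in mixed strategies.
Let the goalkeeper play dive left with probability q. The kicker is indifferent when 19q − (1−q) = −4q + 3(1−q), giving q = 4/27.

4/27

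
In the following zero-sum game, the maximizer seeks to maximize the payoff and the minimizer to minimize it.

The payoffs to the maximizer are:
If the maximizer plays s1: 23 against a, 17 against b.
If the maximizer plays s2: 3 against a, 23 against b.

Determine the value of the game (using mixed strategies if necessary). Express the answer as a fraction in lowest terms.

239/13

Row minima are 17 and 3, so the maximizer's maximin is 17; column maxima are 23 and 23, so the minimizer's minimax is 23. These differ, so the equilibrium is in mixed strategies.
Let the maximizer play s1 with probability p. The minimizer is indifferent when 23p + 3(1−p) = 17p + 23(1−p), giving p = 10/13.
Let the minimizer play a with probability q. The maximizer is indifferent when 23q + 17(1−q) = 3q + 23(1−q), giving q = 3/13.
The value is 23·(3/13) + (17)·(10/13) = 239/13.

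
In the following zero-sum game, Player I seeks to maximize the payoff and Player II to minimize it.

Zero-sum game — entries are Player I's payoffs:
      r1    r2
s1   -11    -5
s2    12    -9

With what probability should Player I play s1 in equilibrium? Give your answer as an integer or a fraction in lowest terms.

7/9

Row minima are -11 and -9, so Player I's maximin is -9; column maxima are 12 and -5, so Player II's minimax is -5. These differ, so the equilibrium is in mixed strategies.
Let Player I play s1 with probability p. Player II is indifferent when −11p + 12(1−p) = −5p − 9(1−p), giving p = 7/9.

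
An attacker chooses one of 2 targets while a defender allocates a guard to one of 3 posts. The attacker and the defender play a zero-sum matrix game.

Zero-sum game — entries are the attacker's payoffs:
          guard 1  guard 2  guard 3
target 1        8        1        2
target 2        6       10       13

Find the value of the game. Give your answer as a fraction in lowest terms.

74/11

Column guard 3 is strictly dominated by guard 2 for the defender (it gives the attacker more in every row).
The remaining 2×2 game on (target 1, target 2) × (guard 1, guard 2) has no saddle point. Let the attacker play target 1 with probability p; indifference gives 8p + 6(1−p) = p + 10(1−p), so p = 4/11.
Similarly the defender's optimal q on guard 1 is 9/11, and the value is 8·(9/11) + (1)·(2/11) = 74/11.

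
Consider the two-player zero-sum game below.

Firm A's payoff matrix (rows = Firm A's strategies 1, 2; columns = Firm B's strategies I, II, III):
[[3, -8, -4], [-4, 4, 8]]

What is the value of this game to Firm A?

Column III is strictly dominated by II for Firm B (it gives Firm A more in every row).
The remaining 2×2 game on (1, 2) × (I, II) has no saddle point. Let Firm A play 1 with probability p; indifference gives 3p − 4(1−p) = −8p + 4(1−p), so p = 8/19.
Similarly Firm B's optimal q on I is 12/19, and the value is 3·(12/19) + (-8)·(7/19) = -20/19.

-20/19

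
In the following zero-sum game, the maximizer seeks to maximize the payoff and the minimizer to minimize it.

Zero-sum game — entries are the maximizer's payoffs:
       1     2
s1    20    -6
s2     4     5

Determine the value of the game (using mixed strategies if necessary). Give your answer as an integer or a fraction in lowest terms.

124/27

Row minima are -6 and 4, so the maximizer's maximin is 4; column maxima are 20 and 5, so the minimizer's minimax is 5. These differ, so the equilibrium is in mixed strategies.
Let the maximizer play s1 with probability p. The minimizer is indifferent when 20p + 4(1−p) = −6p + 5(1−p), giving p = 1/27.
Let the minimizer play 1 with probability q. The maximizer is indifferent when 20q − 6(1−q) = 4q + 5(1−q), giving q = 11/27.
The value is 20·(11/27) + (-6)·(16/27) = 124/27.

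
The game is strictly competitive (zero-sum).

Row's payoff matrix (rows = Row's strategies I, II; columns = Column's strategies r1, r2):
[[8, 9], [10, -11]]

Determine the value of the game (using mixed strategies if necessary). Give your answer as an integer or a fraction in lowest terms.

89/11

Row minima are 8 and -11, so Row's maximin is 8; column maxima are 10 and 9, so Column's minimax is 9. These differ, so the equilibrium is in mixed strategies.
Let Row play I with probability p. Column is indifferent when 8p + 10(1−p) = 9p − 11(1−p), giving p = 21/22.
Let Column play r1 with probability q. Row is indifferent when 8q + 9(1−q) = 10q − 11(1−q), giving q = 10/11.
The value is 8·(10/11) + (9)·(1/11) = 89/11.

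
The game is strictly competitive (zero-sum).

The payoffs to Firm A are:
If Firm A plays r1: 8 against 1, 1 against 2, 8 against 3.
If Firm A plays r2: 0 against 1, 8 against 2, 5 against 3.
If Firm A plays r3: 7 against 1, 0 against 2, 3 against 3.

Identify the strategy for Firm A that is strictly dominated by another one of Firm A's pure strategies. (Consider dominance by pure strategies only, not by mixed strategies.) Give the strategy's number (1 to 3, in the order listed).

3

Compare r3 with r1: 8 > 7, 1 > 0, 8 > 3.
So r1 strictly dominates r3 for Firm A; r3 is strictly dominated.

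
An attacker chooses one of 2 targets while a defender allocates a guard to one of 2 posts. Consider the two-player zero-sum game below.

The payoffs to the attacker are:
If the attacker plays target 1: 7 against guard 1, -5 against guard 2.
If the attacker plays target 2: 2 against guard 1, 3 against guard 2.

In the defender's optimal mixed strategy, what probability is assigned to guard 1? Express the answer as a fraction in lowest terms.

Row minima are -5 and 2, so the attacker's maximin is 2; column maxima are 7 and 3, so the defender's minimax is 3. These differ, so the equilibrium is in mixed strategies.
Let the defender play guard 1 with probability q. The attacker is indifferent when 7q − 5(1−q) = 2q + 3(1−q), giving q = 8/13.

8/13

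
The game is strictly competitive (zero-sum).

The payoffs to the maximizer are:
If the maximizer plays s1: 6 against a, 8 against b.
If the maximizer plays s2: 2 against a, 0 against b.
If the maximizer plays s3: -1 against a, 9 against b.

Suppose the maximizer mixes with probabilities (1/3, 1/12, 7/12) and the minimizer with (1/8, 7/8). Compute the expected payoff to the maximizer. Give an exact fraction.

Against (1/8, 7/8), each row's expected payoff is s1: 31/4; s2: 1/4; s3: 31/4.
Taking the (1/3, 1/12, 7/12)-weighted average: (1/3)·(31/4) + (1/12)·(1/4) + (7/12)·(31/4) = 57/8.

57/8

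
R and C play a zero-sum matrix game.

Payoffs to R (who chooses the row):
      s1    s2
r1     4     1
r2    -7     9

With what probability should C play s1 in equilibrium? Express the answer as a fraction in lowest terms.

Row minima are 1 and -7, so R's maximin is 1; column maxima are 4 and 9, so C's minimax is 4. These differ, so the equilibrium is in mixed strategies.
Let C play s1 with probability q. R is indifferent when 4q + (1−q) = −7q + 9(1−q), giving q = 8/19.

8/19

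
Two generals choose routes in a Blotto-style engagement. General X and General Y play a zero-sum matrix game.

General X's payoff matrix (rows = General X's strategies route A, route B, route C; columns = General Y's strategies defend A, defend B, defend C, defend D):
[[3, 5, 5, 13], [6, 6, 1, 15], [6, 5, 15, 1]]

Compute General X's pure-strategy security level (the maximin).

The worst-case payoff for each row is route A: 3, route B: 1, route C: 1.
The best of these is 3.

3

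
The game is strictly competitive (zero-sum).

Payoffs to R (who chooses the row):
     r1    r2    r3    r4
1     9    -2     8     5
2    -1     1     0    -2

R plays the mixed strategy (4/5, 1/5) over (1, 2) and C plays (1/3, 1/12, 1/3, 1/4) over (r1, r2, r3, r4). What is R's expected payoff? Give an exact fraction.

Against (1/3, 1/12, 1/3, 1/4), each row's expected payoff is 1: 27/4; 2: -3/4.
Taking the (4/5, 1/5)-weighted average: (4/5)·(27/4) + (1/5)·(-3/4) = 21/4.

21/4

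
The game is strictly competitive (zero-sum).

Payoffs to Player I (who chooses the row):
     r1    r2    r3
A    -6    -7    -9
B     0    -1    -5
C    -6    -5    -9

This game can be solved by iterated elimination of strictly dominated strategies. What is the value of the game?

-5

Row A is strictly dominated by row B (0>-6, -1>-7, -5>-9); eliminate A.
Column r1 is strictly dominated by r3 for Player II (-5<0, -9<-6); eliminate r1.
Column r2 is strictly dominated by r3 for Player II (-5<-1, -9<-5); eliminate r2.
Row C is strictly dominated by row B (-5>-9); eliminate C.
Only (B, r3) remains, with payoff -5.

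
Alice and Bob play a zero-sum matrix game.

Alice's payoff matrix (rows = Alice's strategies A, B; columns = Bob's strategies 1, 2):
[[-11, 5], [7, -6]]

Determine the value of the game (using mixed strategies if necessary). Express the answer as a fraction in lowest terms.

Row minima are -11 and -6, so Alice's maximin is -6; column maxima are 7 and 5, so Bob's minimax is 5. These differ, so the equilibrium is in mixed strategies.
Let Alice play A with probability p. Bob is indifferent when −11p + 7(1−p) = 5p − 6(1−p), giving p = 13/29.
Let Bob play 1 with probability q. Alice is indifferent when −11q + 5(1−q) = 7q − 6(1−q), giving q = 11/29.
The value is -11·(11/29) + (5)·(18/29) = -31/29.

-31/29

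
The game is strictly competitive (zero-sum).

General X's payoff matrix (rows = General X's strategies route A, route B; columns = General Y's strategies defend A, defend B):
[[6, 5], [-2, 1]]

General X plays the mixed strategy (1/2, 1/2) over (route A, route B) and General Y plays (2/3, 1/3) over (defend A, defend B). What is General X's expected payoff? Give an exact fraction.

Against (2/3, 1/3), each row's expected payoff is route A: 17/3; route B: -1.
Taking the (1/2, 1/2)-weighted average: (1/2)·(17/3) + (1/2)·(-1) = 7/3.

7/3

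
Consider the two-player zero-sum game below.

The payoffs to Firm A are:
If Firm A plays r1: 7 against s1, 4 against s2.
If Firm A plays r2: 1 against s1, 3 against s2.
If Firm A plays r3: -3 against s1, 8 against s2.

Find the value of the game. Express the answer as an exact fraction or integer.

Row r2 is strictly dominated by row r1, so Firm A never plays it.
The remaining 2×2 game on (r1, r3) × (s1, s2) has no saddle point. Let Firm A play r1 with probability p; indifference gives 7p − 3(1−p) = 4p + 8(1−p), so p = 11/14.
Similarly Firm B's optimal q on s1 is 2/7, and the value is 7·(2/7) + (4)·(5/7) = 34/7.

34/7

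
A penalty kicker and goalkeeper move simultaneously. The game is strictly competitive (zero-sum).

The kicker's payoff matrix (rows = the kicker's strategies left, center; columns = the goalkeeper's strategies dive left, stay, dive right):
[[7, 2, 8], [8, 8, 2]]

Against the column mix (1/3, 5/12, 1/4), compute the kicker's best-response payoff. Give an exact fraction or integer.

left: (7)·(1/3) + (2)·(5/12) + (8)·(1/4) = 31/6.
center: (8)·(1/3) + (8)·(5/12) + (2)·(1/4) = 13/2.
The best pure response is center with expected payoff 13/2.

13/2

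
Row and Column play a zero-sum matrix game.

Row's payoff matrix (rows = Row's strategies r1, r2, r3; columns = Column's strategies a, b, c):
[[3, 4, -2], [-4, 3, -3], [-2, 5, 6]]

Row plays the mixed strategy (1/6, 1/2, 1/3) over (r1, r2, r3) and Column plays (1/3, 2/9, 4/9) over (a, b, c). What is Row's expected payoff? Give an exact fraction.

11/54

Against (1/3, 2/9, 4/9), each row's expected payoff is r1: 1; r2: -2; r3: 28/9.
Taking the (1/6, 1/2, 1/3)-weighted average: (1/6)·(1) + (1/2)·(-2) + (1/3)·(28/9) = 11/54.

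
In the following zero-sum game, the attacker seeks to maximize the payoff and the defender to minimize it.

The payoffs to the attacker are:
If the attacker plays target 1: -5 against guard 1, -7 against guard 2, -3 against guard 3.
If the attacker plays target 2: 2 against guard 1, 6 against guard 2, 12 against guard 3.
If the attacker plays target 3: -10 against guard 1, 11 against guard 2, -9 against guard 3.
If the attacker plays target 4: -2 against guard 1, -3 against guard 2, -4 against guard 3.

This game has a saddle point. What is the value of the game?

2

Row minima: -7, 2, -10, -4 → the attacker's maximin is 2.
Column maxima: 2, 11, 12 → the defender's minimax is 2.
They coincide at (target 2, guard 1), so the value is 2.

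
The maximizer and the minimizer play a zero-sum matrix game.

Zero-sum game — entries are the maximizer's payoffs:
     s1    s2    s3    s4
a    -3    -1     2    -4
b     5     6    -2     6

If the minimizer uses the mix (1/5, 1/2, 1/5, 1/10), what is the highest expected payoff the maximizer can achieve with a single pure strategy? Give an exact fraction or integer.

a: (-3)·(1/5) + (-1)·(1/2) + (2)·(1/5) + (-4)·(1/10) = -11/10.
b: (5)·(1/5) + (6)·(1/2) + (-2)·(1/5) + (6)·(1/10) = 21/5.
The best pure response is b with expected payoff 21/5.

21/5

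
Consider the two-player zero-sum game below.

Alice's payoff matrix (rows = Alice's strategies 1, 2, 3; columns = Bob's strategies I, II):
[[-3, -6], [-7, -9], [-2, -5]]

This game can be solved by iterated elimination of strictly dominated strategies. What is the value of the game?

Row 2 is strictly dominated by row 1 (-3>-7, -6>-9); eliminate 2.
Row 1 is strictly dominated by row 3 (-2>-3, -5>-6); eliminate 1.
Column I is strictly dominated by II for Bob (-5<-2); eliminate I.
Only (3, II) remains, with payoff -5.

-5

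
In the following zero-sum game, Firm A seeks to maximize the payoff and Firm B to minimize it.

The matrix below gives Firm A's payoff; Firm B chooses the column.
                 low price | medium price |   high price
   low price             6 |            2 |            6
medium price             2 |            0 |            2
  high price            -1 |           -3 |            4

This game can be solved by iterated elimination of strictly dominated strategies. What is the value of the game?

2

Row high price is strictly dominated by row low price (6>-1, 2>-3, 6>4); eliminate high price.
Column high price is strictly dominated by medium price for Firm B (2<6, 0<2); eliminate high price.
Row medium price is strictly dominated by row low price (6>2, 2>0); eliminate medium price.
Column low price is strictly dominated by medium price for Firm B (2<6); eliminate low price.
Only (low price, medium price) remains, with payoff 2.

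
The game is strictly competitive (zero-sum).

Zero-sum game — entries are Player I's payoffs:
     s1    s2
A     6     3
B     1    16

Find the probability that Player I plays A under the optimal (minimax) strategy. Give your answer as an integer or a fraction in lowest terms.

5/6

Row minima are 3 and 1, so Player I's maximin is 3; column maxima are 6 and 16, so Player II's minimax is 6. These differ, so the equilibrium is in mixed strategies.
Let Player I play A with probability p. Player II is indifferent when 6p + (1−p) = 3p + 16(1−p), giving p = 5/6.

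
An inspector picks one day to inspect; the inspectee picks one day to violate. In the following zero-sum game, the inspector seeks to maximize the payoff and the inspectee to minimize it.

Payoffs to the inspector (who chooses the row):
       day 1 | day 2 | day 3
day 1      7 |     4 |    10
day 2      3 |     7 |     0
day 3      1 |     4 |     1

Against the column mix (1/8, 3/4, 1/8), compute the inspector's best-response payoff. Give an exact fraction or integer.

day 1: (7)·(1/8) + (4)·(3/4) + (10)·(1/8) = 41/8.
day 2: (3)·(1/8) + (7)·(3/4) + (0)·(1/8) = 45/8.
day 3: (1)·(1/8) + (4)·(3/4) + (1)·(1/8) = 13/4.
The best pure response is day 2 with expected payoff 45/8.

45/8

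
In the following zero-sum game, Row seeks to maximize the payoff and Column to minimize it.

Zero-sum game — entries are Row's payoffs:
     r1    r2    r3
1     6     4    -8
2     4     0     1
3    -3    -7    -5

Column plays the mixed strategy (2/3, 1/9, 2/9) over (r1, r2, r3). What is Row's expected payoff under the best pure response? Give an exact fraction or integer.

26/9

1: (6)·(2/3) + (4)·(1/9) + (-8)·(2/9) = 8/3.
2: (4)·(2/3) + (0)·(1/9) + (1)·(2/9) = 26/9.
3: (-3)·(2/3) + (-7)·(1/9) + (-5)·(2/9) = -35/9.
The best pure response is 2 with expected payoff 26/9.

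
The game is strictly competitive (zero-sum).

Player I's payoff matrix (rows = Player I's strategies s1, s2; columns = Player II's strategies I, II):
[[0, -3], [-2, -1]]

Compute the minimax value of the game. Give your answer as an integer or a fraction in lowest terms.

-3/2

Row minima are -3 and -2, so Player I's maximin is -2; column maxima are 0 and -1, so Player II's minimax is -1. These differ, so the equilibrium is in mixed strategies.
Let Player I play s1 with probability p. Player II is indifferent when −2(1−p) = −3p − (1−p), giving p = 1/4.
Let Player II play I with probability q. Player I is indifferent when −3(1−q) = −2q − (1−q), giving q = 1/2.
The value is 0·(1/2) + (-3)·(1/2) = -3/2.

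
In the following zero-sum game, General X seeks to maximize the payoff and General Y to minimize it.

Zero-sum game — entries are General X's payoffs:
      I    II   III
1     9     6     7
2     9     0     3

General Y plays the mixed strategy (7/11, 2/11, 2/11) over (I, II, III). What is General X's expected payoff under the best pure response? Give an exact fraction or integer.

89/11

1: (9)·(7/11) + (6)·(2/11) + (7)·(2/11) = 89/11.
2: (9)·(7/11) + (0)·(2/11) + (3)·(2/11) = 69/11.
The best pure response is 1 with expected payoff 89/11.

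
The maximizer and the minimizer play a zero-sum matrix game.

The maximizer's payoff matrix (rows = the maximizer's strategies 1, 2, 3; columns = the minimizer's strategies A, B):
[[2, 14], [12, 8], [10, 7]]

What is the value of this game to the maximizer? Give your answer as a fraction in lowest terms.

19/2

Row 3 is strictly dominated by row 2, so the maximizer never plays it.
The remaining 2×2 game on (1, 2) × (A, B) has no saddle point. Let the maximizer play 1 with probability p; indifference gives 2p + 12(1−p) = 14p + 8(1−p), so p = 1/4.
Similarly the minimizer's optimal q on A is 3/8, and the value is 2·(3/8) + (14)·(5/8) = 19/2.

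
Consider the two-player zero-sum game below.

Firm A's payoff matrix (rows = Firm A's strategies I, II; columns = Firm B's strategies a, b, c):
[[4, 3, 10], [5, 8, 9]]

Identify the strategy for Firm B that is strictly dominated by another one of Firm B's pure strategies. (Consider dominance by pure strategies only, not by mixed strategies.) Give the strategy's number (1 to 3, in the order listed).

3

Firm B prefers columns that give Firm A less. Compare c with a: 4 < 10, 5 < 9.
So a strictly dominates c for Firm B; c is strictly dominated.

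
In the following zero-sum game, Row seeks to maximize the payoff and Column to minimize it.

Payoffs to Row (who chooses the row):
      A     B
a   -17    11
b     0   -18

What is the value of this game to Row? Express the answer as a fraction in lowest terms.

-153/23

Row minima are -17 and -18, so Row's maximin is -17; column maxima are 0 and 11, so Column's minimax is 0. These differ, so the equilibrium is in mixed strategies.
Let Row play a with probability p. Column is indifferent when −17p = 11p − 18(1−p), giving p = 9/23.
Let Column play A with probability q. Row is indifferent when −17q + 11(1−q) = −18(1−q), giving q = 29/46.
The value is -17·(29/46) + (11)·(17/46) = -153/23.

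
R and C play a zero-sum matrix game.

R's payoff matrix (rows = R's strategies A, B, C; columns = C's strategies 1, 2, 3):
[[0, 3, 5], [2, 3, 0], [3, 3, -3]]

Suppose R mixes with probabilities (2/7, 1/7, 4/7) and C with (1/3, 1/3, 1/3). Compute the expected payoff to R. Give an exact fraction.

11/7

Against (1/3, 1/3, 1/3), each row's expected payoff is A: 8/3; B: 5/3; C: 1.
Taking the (2/7, 1/7, 4/7)-weighted average: (2/7)·(8/3) + (1/7)·(5/3) + (4/7)·(1) = 11/7.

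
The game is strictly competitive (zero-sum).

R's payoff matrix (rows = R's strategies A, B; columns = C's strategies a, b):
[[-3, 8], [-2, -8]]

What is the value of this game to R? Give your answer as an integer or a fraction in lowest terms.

Row minima are -3 and -8, so R's maximin is -3; column maxima are -2 and 8, so C's minimax is -2. These differ, so the equilibrium is in mixed strategies.
Let R play A with probability p. C is indifferent when −3p − 2(1−p) = 8p − 8(1−p), giving p = 6/17.
Let C play a with probability q. R is indifferent when −3q + 8(1−q) = −2q − 8(1−q), giving q = 16/17.
The value is -3·(16/17) + (8)·(1/17) = -40/17.

-40/17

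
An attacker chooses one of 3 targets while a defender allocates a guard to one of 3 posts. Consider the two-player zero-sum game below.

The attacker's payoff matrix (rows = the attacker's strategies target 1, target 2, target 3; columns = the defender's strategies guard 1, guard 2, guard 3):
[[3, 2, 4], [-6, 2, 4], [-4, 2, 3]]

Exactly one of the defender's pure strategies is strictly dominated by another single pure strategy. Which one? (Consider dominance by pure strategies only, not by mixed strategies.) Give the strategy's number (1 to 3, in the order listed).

3

The defender prefers columns that give the attacker less. Compare guard 3 with guard 1: 3 < 4, -6 < 4, -4 < 3.
So guard 1 strictly dominates guard 3 for the defender; guard 3 is strictly dominated.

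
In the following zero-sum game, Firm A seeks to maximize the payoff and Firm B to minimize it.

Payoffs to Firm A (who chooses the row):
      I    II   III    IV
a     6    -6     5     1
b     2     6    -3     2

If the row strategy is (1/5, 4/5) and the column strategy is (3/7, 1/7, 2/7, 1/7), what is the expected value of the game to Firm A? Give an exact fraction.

11/7

Against (3/7, 1/7, 2/7, 1/7), each row's expected payoff is a: 23/7; b: 8/7.
Taking the (1/5, 4/5)-weighted average: (1/5)·(23/7) + (4/5)·(8/7) = 11/7.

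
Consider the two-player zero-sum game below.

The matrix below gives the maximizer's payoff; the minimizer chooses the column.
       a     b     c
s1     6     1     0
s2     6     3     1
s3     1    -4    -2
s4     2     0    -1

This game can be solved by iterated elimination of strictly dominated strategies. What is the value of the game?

Column a is strictly dominated by b for the minimizer (1<6, 3<6, -4<1, 0<2); eliminate a.
Row s3 is strictly dominated by row s1 (1>-4, 0>-2); eliminate s3.
Column b is strictly dominated by c for the minimizer (0<1, 1<3, -1<0); eliminate b.
Row s1 is strictly dominated by row s2 (1>0); eliminate s1.
Row s4 is strictly dominated by row s2 (1>-1); eliminate s4.
Only (s2, c) remains, with payoff 1.

1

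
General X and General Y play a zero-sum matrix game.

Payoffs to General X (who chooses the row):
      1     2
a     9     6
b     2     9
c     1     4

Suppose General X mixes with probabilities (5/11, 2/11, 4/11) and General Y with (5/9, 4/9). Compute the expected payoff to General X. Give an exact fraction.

521/99

Against (5/9, 4/9), each row's expected payoff is a: 23/3; b: 46/9; c: 7/3.
Taking the (5/11, 2/11, 4/11)-weighted average: (5/11)·(23/3) + (2/11)·(46/9) + (4/11)·(7/3) = 521/99.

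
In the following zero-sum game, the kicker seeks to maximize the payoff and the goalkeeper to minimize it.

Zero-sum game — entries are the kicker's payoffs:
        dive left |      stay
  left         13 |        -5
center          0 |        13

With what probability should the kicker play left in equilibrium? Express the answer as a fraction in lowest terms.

Row minima are -5 and 0, so the kicker's maximin is 0; column maxima are 13 and 13, so the goalkeeper's minimax is 13. These differ, so the equilibrium is in mixed strategies.
Let the kicker play left with probability p. The goalkeeper is indifferent when 13p = −5p + 13(1−p), giving p = 13/31.

13/31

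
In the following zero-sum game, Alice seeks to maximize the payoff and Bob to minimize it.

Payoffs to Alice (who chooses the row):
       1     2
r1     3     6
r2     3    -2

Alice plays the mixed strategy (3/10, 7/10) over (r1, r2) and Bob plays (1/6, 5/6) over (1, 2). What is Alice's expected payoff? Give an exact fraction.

5/6

Against (1/6, 5/6), each row's expected payoff is r1: 11/2; r2: -7/6.
Taking the (3/10, 7/10)-weighted average: (3/10)·(11/2) + (7/10)·(-7/6) = 5/6.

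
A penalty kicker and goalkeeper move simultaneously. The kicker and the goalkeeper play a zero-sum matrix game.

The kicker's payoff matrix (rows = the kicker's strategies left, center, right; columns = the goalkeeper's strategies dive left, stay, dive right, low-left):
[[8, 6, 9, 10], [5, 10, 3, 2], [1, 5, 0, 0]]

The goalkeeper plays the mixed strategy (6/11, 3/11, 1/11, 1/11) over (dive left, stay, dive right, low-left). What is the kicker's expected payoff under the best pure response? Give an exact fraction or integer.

85/11

left: (8)·(6/11) + (6)·(3/11) + (9)·(1/11) + (10)·(1/11) = 85/11.
center: (5)·(6/11) + (10)·(3/11) + (3)·(1/11) + (2)·(1/11) = 65/11.
right: (1)·(6/11) + (5)·(3/11) + (0)·(1/11) + (0)·(1/11) = 21/11.
The best pure response is left with expected payoff 85/11.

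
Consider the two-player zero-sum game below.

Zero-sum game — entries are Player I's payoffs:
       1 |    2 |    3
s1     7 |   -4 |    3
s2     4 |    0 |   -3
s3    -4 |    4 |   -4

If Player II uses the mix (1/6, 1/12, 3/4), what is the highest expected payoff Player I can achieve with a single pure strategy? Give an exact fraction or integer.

s1: (7)·(1/6) + (-4)·(1/12) + (3)·(3/4) = 37/12.
s2: (4)·(1/6) + (0)·(1/12) + (-3)·(3/4) = -19/12.
s3: (-4)·(1/6) + (4)·(1/12) + (-4)·(3/4) = -10/3.
The best pure response is s1 with expected payoff 37/12.

37/12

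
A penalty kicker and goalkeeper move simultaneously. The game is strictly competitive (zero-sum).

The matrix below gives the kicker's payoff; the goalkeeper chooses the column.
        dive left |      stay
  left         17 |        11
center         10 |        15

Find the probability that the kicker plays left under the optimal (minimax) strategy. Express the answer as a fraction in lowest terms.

Row minima are 11 and 10, so the kicker's maximin is 11; column maxima are 17 and 15, so the goalkeeper's minimax is 15. These differ, so the equilibrium is in mixed strategies.
Let the kicker play left with probability p. The goalkeeper is indifferent when 17p + 10(1−p) = 11p + 15(1−p), giving p = 5/11.

5/11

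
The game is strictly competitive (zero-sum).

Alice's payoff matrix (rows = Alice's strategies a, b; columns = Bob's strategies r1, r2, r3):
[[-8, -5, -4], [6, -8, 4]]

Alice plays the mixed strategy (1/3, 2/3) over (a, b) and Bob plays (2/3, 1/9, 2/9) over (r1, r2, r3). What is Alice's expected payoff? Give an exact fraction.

11/27

Against (2/3, 1/9, 2/9), each row's expected payoff is a: -61/9; b: 4.
Taking the (1/3, 2/3)-weighted average: (1/3)·(-61/9) + (2/3)·(4) = 11/27.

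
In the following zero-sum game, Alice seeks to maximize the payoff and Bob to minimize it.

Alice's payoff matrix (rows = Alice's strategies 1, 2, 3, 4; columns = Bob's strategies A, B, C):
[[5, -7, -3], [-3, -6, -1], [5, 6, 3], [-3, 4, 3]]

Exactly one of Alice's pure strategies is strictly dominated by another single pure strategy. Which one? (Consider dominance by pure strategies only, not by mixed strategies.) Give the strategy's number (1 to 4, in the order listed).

Compare 2 with 3: 5 > -3, 6 > -6, 3 > -1.
So 3 strictly dominates 2 for Alice; 2 is strictly dominated.

2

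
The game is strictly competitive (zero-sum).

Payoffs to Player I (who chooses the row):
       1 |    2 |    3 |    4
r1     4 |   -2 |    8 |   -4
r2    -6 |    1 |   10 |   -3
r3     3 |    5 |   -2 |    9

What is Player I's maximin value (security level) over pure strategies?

-2

The worst-case payoff for each row is r1: -4, r2: -6, r3: -2.
The best of these is -2.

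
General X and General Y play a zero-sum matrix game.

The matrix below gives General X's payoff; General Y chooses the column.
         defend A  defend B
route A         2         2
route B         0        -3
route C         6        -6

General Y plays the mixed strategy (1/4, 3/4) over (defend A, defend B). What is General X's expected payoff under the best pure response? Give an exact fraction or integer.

route A: (2)·(1/4) + (2)·(3/4) = 2.
route B: (0)·(1/4) + (-3)·(3/4) = -9/4.
route C: (6)·(1/4) + (-6)·(3/4) = -3.
The best pure response is route A with expected payoff 2.

2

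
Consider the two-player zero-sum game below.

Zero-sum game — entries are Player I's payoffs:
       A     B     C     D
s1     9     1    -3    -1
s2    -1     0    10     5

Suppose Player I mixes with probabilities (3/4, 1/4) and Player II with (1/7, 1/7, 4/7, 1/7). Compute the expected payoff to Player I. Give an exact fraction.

Against (1/7, 1/7, 4/7, 1/7), each row's expected payoff is s1: -3/7; s2: 44/7.
Taking the (3/4, 1/4)-weighted average: (3/4)·(-3/7) + (1/4)·(44/7) = 5/4.

5/4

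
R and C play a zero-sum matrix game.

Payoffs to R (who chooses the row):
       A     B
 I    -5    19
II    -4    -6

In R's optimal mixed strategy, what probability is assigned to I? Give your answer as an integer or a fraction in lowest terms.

1/13

Row minima are -5 and -6, so R's maximin is -5; column maxima are -4 and 19, so C's minimax is -4. These differ, so the equilibrium is in mixed strategies.
Let R play I with probability p. C is indifferent when −5p − 4(1−p) = 19p − 6(1−p), giving p = 1/13.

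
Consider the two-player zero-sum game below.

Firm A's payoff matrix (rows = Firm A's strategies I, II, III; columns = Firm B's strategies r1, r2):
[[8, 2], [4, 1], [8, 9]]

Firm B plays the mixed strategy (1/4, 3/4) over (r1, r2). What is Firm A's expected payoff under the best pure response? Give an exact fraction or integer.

I: (8)·(1/4) + (2)·(3/4) = 7/2.
II: (4)·(1/4) + (1)·(3/4) = 7/4.
III: (8)·(1/4) + (9)·(3/4) = 35/4.
The best pure response is III with expected payoff 35/4.

35/4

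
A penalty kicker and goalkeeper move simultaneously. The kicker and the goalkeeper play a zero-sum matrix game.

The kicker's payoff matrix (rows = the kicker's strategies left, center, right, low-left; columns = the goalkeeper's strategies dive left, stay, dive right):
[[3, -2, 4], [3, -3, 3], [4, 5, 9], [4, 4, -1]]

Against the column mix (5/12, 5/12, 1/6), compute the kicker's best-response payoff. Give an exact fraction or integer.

21/4

left: (3)·(5/12) + (-2)·(5/12) + (4)·(1/6) = 13/12.
center: (3)·(5/12) + (-3)·(5/12) + (3)·(1/6) = 1/2.
right: (4)·(5/12) + (5)·(5/12) + (9)·(1/6) = 21/4.
low-left: (4)·(5/12) + (4)·(5/12) + (-1)·(1/6) = 19/6.
The best pure response is right with expected payoff 21/4.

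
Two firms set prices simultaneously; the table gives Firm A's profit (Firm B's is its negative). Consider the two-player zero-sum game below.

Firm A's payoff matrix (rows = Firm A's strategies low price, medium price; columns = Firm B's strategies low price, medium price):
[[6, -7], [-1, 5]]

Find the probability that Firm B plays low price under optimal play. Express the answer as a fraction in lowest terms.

12/19

Row minima are -7 and -1, so Firm A's maximin is -1; column maxima are 6 and 5, so Firm B's minimax is 5. These differ, so the equilibrium is in mixed strategies.
Let Firm B play low price with probability q. Firm A is indifferent when 6q − 7(1−q) = −q + 5(1−q), giving q = 12/19.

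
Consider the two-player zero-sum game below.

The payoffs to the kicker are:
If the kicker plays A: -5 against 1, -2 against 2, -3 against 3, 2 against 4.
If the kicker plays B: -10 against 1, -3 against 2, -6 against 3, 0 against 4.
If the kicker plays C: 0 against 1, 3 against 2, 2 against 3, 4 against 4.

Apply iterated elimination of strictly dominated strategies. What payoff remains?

0

Column 3 is strictly dominated by 1 for the goalkeeper (-5<-3, -10<-6, 0<2); eliminate 3.
Row B is strictly dominated by row A (-5>-10, -2>-3, 2>0); eliminate B.
Row A is strictly dominated by row C (0>-5, 3>-2, 4>2); eliminate A.
Column 2 is strictly dominated by 1 for the goalkeeper (0<3); eliminate 2.
Column 4 is strictly dominated by 1 for the goalkeeper (0<4); eliminate 4.
Only (C, 1) remains, with payoff 0.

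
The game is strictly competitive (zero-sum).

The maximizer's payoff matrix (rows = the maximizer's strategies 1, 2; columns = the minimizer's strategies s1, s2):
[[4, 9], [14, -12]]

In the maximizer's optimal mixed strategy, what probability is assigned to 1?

26/31

Row minima are 4 and -12, so the maximizer's maximin is 4; column maxima are 14 and 9, so the minimizer's minimax is 9. These differ, so the equilibrium is in mixed strategies.
Let the maximizer play 1 with probability p. The minimizer is indifferent when 4p + 14(1−p) = 9p − 12(1−p), giving p = 26/31.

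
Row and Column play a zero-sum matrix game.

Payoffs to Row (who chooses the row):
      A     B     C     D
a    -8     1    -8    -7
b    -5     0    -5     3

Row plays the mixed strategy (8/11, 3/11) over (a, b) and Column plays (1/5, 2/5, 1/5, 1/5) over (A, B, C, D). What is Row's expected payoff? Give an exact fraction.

-189/55

Against (1/5, 2/5, 1/5, 1/5), each row's expected payoff is a: -21/5; b: -7/5.
Taking the (8/11, 3/11)-weighted average: (8/11)·(-21/5) + (3/11)·(-7/5) = -189/55.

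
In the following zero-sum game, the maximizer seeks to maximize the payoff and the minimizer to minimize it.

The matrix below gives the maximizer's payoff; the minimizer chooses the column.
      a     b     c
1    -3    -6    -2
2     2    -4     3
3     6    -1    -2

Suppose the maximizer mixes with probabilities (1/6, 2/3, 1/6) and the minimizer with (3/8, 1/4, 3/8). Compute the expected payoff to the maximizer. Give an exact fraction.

11/48

Against (3/8, 1/4, 3/8), each row's expected payoff is 1: -27/8; 2: 7/8; 3: 5/4.
Taking the (1/6, 2/3, 1/6)-weighted average: (1/6)·(-27/8) + (2/3)·(7/8) + (1/6)·(5/4) = 11/48.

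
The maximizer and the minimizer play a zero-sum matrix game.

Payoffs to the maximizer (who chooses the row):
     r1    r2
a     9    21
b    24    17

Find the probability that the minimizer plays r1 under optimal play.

Row minima are 9 and 17, so the maximizer's maximin is 17; column maxima are 24 and 21, so the minimizer's minimax is 21. These differ, so the equilibrium is in mixed strategies.
Let the minimizer play r1 with probability q. The maximizer is indifferent when 9q + 21(1−q) = 24q + 17(1−q), giving q = 4/19.

4/19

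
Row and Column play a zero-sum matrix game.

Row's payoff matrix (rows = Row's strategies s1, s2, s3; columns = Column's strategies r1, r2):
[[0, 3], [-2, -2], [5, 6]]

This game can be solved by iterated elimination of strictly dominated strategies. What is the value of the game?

Row s1 is strictly dominated by row s3 (5>0, 6>3); eliminate s1.
Row s2 is strictly dominated by row s3 (5>-2, 6>-2); eliminate s2.
Column r2 is strictly dominated by r1 for Column (5<6); eliminate r2.
Only (s3, r1) remains, with payoff 5.

5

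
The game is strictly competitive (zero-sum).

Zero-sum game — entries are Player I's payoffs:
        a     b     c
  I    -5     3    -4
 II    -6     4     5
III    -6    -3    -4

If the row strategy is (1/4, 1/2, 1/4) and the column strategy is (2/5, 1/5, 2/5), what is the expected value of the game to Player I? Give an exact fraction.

Against (2/5, 1/5, 2/5), each row's expected payoff is I: -3; II: 2/5; III: -23/5.
Taking the (1/4, 1/2, 1/4)-weighted average: (1/4)·(-3) + (1/2)·(2/5) + (1/4)·(-23/5) = -17/10.

-17/10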